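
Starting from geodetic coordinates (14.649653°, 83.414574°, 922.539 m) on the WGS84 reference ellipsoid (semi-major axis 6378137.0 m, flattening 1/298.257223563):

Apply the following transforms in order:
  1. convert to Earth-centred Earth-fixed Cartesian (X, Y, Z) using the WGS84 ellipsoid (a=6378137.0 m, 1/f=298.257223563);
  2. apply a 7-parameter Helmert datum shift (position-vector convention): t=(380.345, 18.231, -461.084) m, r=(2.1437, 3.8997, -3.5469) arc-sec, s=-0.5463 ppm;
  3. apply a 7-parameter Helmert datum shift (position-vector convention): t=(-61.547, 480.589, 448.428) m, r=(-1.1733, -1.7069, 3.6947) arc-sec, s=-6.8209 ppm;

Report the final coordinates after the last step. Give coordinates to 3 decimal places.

X=708273.472 m, Y=6132717.147 m, Z=1602855.916 m

start: φ=14.649653°, λ=83.414574°, h=922.539 m
→ ECEF (a=6378137.000, f=1/298.257223563): X=707947.2425, Y=6132270.5312, Z=1602859.0490
→ Helmert 7p (PV): X=708462.9544, Y=6132256.5799, Z=1602447.4371
→ Helmert 7p (PV): X=708273.4717, Y=6132717.1468, Z=1602855.9156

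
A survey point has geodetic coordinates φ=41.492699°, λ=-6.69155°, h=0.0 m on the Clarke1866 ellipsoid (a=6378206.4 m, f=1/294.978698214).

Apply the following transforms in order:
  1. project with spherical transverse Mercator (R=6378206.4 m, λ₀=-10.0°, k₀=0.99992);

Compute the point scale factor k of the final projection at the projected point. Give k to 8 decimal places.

start: φ=41.492699°, λ=-6.691550°, h=0.000 m
→ into tm (λ₀=-10.0°): φ=41.49269900°, λ−λ₀=3.30845000°
scale k = 1.00085557

1.00085557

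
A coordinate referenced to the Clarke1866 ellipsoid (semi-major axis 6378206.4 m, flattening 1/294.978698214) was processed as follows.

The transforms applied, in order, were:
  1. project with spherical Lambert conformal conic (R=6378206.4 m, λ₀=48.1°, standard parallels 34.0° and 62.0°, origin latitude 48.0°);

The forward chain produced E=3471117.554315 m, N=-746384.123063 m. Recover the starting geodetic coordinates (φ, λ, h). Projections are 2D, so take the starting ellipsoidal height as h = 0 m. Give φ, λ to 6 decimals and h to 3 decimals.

φ=32.959779°, λ=86.730817°, h=0.000 m

start: E=3471117.5543, N=-746384.1231 m
→ lcc⁻¹: φ=32.95977900°, λ=86.73081700°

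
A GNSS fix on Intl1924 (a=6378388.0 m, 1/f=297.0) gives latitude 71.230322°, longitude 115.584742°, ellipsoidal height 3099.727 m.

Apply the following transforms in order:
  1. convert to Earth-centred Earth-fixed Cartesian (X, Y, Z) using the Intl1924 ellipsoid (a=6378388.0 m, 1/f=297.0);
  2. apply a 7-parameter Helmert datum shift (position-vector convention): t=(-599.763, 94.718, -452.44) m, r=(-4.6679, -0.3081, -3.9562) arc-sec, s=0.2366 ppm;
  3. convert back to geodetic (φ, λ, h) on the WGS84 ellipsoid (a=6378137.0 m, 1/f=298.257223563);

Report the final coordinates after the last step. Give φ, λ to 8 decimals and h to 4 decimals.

start: φ=71.230322°, λ=115.584742°, h=3099.727 m
→ ECEF (a=6378388.000, f=1/297.0): X=-889407.4346, Y=1857605.8546, Z=6019676.5222
→ Helmert 7p (PV): X=-889980.7705, Y=1857854.3002, Z=6019182.1392
→ geod (Bowring, a=6378137.000): φ=71.22439587°, λ=115.59614065°, h=2952.5718 m

φ=71.22439587°, λ=115.59614065°, h=2952.5718 m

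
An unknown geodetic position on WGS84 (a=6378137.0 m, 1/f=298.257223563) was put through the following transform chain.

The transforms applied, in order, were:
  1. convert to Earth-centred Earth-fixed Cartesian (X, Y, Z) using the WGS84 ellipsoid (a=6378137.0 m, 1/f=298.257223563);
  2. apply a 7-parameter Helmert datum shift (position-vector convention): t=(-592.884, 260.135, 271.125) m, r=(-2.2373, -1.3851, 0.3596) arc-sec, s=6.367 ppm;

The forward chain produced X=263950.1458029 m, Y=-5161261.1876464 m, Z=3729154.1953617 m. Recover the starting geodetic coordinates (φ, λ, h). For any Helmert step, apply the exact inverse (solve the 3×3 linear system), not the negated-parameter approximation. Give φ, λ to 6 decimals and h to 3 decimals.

φ=35.992233°, λ=-87.065837°, h=2224.272 m

start: X=263950.1458, Y=-5161261.1876, Z=3729154.1954 m
→ Helmert⁻¹: X=264557.3864, Y=-5161529.3660, Z=3728801.5664
→ geod (Bowring, a=6378137.000): φ=35.99223300°, λ=-87.06583700°, h=2224.2720 m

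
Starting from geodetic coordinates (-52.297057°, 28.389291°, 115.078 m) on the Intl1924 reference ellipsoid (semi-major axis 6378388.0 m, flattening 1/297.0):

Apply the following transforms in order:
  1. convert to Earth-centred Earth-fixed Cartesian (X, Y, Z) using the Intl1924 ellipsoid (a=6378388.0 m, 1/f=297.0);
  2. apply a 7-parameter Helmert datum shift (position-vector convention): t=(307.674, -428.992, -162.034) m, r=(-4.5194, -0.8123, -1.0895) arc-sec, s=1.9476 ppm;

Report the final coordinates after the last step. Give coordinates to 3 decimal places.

X=3439343.440 m, Y=1858075.867 m, Z=-5023474.871 m

start: φ=-52.297057°, λ=28.389291°, h=115.078 m
→ ECEF (a=6378388.000, f=1/297.0): X=3438999.4684, Y=1858629.4680, Z=-5023275.8733
→ Helmert 7p (PV): X=3439343.4400, Y=1858075.8673, Z=-5023474.8713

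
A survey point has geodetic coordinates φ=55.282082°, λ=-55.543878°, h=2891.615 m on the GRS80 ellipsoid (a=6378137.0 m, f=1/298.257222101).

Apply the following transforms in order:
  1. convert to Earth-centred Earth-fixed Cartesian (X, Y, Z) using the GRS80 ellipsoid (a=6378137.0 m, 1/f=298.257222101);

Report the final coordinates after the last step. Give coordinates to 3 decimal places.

start: φ=55.282082°, λ=-55.543878°, h=2891.615 m
→ ECEF (a=6378137.000, f=1/298.257222101): X=2060819.5310, Y=-3003435.8669, Z=5221709.0122

X=2060819.531 m, Y=-3003435.867 m, Z=5221709.012 m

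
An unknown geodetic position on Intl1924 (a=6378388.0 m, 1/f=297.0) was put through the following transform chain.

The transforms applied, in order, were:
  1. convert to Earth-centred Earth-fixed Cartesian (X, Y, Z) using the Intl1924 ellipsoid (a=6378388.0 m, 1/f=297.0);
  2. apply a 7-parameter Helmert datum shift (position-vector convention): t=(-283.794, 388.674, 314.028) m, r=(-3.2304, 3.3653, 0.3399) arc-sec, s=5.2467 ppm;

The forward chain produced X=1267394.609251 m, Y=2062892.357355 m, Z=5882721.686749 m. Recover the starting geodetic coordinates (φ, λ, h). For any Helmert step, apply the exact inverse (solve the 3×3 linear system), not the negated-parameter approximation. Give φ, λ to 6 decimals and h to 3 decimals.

φ=67.767046°, λ=58.424532°, h=1062.202 m

start: X=1267394.6093, Y=2062892.3574, Z=5882721.6867 m
→ Helmert⁻¹: X=1267579.1763, Y=2062398.6460, Z=5882429.7769
→ geod (Bowring, a=6378388.000): φ=67.76704600°, λ=58.42453200°, h=1062.2020 m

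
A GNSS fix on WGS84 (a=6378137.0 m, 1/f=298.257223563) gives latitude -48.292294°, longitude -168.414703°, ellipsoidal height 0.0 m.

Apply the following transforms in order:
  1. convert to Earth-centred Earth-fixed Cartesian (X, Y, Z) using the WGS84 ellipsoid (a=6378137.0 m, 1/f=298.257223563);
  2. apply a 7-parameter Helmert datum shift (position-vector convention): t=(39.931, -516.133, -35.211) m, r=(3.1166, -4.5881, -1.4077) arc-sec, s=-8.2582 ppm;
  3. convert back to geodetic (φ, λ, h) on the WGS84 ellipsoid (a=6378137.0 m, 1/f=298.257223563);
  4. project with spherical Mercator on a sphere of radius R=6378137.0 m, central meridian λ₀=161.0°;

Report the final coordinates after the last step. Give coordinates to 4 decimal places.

E=3405393.2664 m, N=-6155821.4293 m

start: φ=-48.292294°, λ=-168.414703°, h=0.000 m
→ ECEF (a=6378137.000, f=1/298.257223563): X=-4164892.6366, Y=-853815.9260, Z=-4738562.1045
→ Helmert 7p (PV): X=-4164718.7356, Y=-854224.9864, Z=-4738663.7263
→ geod (Bowring, a=6378137.000): φ=-48.29349410°, λ=-168.40883180°, h=17.1945 m
→ merc (R=6378137.0, λ₀=161.0°): E=3405393.2664, N=-6155821.4293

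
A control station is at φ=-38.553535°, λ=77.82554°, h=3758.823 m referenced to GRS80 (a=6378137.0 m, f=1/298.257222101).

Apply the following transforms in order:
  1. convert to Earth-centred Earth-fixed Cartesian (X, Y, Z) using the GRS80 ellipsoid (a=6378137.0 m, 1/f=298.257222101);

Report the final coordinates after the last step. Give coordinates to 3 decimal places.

start: φ=-38.553535°, λ=77.825540°, h=3758.823 m
→ ECEF (a=6378137.000, f=1/298.257222101): X=1053877.5505, Y=4884917.7703, Z=-3956021.1653

X=1053877.550 m, Y=4884917.770 m, Z=-3956021.165 m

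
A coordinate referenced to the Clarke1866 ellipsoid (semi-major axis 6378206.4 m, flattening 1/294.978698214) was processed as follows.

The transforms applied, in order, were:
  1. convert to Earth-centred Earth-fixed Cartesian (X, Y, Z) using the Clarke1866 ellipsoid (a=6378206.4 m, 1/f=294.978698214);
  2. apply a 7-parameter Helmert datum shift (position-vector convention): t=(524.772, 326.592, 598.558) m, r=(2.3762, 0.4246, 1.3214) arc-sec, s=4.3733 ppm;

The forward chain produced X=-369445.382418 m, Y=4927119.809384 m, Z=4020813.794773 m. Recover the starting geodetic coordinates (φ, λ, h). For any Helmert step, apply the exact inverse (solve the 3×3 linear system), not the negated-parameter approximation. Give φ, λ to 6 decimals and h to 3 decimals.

φ=39.325188°, λ=94.294169°, h=44.266 m

start: X=-369445.3824, Y=4927119.8094, Z=4020813.7948 m
→ Helmert⁻¹: X=-369945.2491, Y=4926820.3537, Z=4020140.1360
→ geod (Bowring, a=6378206.400): φ=39.32518800°, λ=94.29416900°, h=44.2660 m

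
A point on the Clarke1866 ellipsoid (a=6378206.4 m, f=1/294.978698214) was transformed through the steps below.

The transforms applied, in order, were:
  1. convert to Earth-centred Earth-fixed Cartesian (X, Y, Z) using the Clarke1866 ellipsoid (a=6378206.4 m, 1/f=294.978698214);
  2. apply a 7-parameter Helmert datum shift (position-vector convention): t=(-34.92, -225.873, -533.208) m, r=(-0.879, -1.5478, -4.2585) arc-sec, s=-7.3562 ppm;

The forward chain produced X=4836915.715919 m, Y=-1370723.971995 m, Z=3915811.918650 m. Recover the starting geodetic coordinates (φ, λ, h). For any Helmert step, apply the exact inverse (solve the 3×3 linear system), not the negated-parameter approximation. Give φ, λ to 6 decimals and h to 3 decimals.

φ=38.107056°, λ=-15.818418°, h=2795.863 m

start: X=4836915.7159, Y=-1370723.9720, Z=3915811.9187 m
→ Helmert⁻¹: X=4837043.8992, Y=-1370425.0056, Z=3916331.7993
→ geod (Bowring, a=6378206.400): φ=38.10705600°, λ=-15.81841800°, h=2795.8630 m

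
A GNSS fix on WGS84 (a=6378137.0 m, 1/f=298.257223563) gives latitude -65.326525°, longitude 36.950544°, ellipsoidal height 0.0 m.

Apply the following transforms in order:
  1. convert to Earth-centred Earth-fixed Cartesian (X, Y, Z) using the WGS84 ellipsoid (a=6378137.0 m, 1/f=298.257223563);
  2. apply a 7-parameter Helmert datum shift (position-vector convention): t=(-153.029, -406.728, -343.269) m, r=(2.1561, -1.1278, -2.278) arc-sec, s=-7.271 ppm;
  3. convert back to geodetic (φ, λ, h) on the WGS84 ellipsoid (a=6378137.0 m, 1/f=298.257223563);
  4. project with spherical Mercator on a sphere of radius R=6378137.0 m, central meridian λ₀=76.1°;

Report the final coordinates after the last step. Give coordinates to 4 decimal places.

E=-4358654.8658 m, N=-9695888.1093 m

start: φ=-65.326525°, λ=36.950544°, h=0.000 m
→ ECEF (a=6378137.000, f=1/298.257223563): X=2133679.2182, Y=1604956.9512, Z=-5773001.5482
→ Helmert 7p (PV): X=2133559.9653, Y=1604575.3344, Z=-5773274.3988
→ geod (Bowring, a=6378137.000): φ=-65.33019271°, λ=36.94553716°, h=112.4118 m
→ merc (R=6378137.0, λ₀=76.1°): E=-4358654.8658, N=-9695888.1093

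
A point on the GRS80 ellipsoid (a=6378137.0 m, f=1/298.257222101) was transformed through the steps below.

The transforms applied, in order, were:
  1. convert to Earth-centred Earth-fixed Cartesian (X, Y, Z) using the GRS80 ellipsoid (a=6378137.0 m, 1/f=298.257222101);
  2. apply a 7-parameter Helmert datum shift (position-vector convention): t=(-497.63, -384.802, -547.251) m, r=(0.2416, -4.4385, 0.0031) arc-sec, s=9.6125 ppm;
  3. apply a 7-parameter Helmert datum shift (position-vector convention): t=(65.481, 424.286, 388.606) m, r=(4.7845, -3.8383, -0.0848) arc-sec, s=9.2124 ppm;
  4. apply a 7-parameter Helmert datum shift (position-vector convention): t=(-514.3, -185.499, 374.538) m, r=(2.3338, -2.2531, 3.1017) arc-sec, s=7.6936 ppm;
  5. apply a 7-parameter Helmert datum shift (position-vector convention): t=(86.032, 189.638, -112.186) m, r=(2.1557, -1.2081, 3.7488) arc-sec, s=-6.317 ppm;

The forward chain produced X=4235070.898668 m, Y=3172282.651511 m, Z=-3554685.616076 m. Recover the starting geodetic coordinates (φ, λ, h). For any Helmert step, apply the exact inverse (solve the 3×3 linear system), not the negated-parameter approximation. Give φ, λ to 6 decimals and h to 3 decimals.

start: X=4235070.8987, Y=3172282.6515, Z=-3554685.6161 m
→ Helmert⁻¹: X=4235048.4496, Y=3171998.9309, Z=-3554653.8402
→ Helmert⁻¹: X=4235539.0295, Y=3172056.1085, Z=-3555083.1842
→ Helmert⁻¹: X=4235367.0615, Y=3171521.8705, Z=-3555591.4167
→ Helmert⁻¹: X=4235747.5219, Y=3171871.9551, Z=-3555104.8551
→ geod (Bowring, a=6378137.000): φ=-34.07241300°, λ=36.82711900°, h=3573.6060 m

φ=-34.072413°, λ=36.827119°, h=3573.606 m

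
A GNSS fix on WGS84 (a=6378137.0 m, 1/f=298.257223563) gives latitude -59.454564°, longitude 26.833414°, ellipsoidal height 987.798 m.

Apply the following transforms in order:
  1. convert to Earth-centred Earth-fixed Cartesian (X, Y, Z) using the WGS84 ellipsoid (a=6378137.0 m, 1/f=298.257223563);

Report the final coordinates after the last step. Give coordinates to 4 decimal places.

X=2900125.4689 m, Y=1467082.2805 m, Z=-5470694.9640 m

start: φ=-59.454564°, λ=26.833414°, h=987.798 m
→ ECEF (a=6378137.000, f=1/298.257223563): X=2900125.4689, Y=1467082.2805, Z=-5470694.9640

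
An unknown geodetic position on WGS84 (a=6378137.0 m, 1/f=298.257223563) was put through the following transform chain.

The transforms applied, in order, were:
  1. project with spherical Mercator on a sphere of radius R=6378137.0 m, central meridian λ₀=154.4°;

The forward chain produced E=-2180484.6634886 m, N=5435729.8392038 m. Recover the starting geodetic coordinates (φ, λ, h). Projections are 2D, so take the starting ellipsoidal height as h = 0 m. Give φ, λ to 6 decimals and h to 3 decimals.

start: E=-2180484.6635, N=5435729.8392 m
→ merc⁻¹: φ=43.80769000°, λ=134.81237300°

φ=43.807690°, λ=134.812373°, h=0.000 m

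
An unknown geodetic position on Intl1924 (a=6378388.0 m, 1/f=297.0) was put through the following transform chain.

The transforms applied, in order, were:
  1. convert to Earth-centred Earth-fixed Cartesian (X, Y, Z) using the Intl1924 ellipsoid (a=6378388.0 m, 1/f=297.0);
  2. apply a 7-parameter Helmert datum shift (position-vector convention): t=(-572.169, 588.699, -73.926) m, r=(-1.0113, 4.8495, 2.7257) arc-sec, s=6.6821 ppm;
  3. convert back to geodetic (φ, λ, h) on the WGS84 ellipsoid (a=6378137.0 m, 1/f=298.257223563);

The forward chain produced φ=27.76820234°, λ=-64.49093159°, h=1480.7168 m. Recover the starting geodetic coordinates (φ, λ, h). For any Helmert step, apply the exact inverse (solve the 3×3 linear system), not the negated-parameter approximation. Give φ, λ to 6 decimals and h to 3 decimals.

start: φ=27.768202°, λ=-64.490932°, h=1480.717 m
→ ECEF (a=6378137.000, f=1/298.257223563): X=2432782.9321, Y=-5098358.6626, Z=2954490.3033
→ Helmert⁻¹: X=2433201.9956, Y=-5098959.9299, Z=2954576.6940
→ geod (Bowring, a=6378388.000): φ=27.76653100°, λ=-64.48972200°, h=1929.6000 m

φ=27.766531°, λ=-64.489722°, h=1929.600 m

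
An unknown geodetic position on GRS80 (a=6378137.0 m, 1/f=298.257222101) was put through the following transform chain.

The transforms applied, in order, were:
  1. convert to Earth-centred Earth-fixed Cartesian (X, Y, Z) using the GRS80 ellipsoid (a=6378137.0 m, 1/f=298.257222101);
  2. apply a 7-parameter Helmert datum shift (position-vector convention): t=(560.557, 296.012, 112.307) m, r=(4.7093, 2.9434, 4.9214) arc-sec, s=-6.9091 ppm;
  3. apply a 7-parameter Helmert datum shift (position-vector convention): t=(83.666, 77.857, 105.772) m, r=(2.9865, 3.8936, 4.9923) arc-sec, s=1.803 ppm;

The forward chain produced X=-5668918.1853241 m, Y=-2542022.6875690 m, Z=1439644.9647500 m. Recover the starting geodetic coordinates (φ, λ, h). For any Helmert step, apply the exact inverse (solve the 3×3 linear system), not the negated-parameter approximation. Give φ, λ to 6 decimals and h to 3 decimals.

φ=13.127099°, λ=-155.850535°, h=1051.289 m

start: X=-5668918.1853, Y=-2542022.6876, Z=1439644.9648 m
→ Helmert⁻¹: X=-5669080.3259, Y=-2541937.9084, Z=1439466.3883
→ Helmert⁻¹: X=-5669761.2479, Y=-2542083.3447, Z=1439341.1577
→ geod (Bowring, a=6378137.000): φ=13.12709900°, λ=-155.85053500°, h=1051.2890 m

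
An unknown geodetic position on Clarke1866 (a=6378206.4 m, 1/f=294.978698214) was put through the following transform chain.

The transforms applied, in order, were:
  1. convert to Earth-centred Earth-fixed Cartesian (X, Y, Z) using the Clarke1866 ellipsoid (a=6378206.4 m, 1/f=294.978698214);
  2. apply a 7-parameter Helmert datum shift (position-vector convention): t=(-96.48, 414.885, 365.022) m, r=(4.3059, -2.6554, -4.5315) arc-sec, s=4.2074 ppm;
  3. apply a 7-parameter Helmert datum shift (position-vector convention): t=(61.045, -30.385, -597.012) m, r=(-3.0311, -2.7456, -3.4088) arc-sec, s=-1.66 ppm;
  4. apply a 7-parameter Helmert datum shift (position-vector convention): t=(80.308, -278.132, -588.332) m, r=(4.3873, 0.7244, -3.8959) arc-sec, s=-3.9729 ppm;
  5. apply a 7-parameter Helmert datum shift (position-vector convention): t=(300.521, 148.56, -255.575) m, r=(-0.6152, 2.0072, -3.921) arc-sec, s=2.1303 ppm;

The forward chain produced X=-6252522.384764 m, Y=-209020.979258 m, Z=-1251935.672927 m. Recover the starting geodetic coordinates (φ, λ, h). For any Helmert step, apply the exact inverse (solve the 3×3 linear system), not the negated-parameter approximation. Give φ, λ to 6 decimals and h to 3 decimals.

φ=-11.380506°, λ=-178.078443°, h=2812.418 m

start: X=-6252522.3848, Y=-209020.9793, Z=-1251935.6729 m
→ Helmert⁻¹: X=-6252793.4261, Y=-209284.2230, Z=-1251738.9027
→ Helmert⁻¹: X=-6252890.2317, Y=-209151.6378, Z=-1251173.0528
→ Helmert⁻¹: X=-6252974.8446, Y=-209206.5624, Z=-1250497.9575
→ Helmert⁻¹: X=-6252863.5497, Y=-209784.0473, Z=-1250772.8395
→ geod (Bowring, a=6378206.400): φ=-11.38050600°, λ=-178.07844300°, h=2812.4180 m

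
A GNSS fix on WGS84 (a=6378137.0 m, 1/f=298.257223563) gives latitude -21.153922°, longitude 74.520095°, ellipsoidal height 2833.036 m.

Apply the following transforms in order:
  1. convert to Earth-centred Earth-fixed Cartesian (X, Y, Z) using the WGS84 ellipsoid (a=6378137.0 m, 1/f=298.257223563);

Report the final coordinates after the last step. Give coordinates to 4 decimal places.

start: φ=-21.153922°, λ=74.520095°, h=2833.036 m
→ ECEF (a=6378137.000, f=1/298.257223563): X=1589012.4760, Y=5737607.3651, Z=-2288319.1896

X=1589012.4760 m, Y=5737607.3651 m, Z=-2288319.1896 m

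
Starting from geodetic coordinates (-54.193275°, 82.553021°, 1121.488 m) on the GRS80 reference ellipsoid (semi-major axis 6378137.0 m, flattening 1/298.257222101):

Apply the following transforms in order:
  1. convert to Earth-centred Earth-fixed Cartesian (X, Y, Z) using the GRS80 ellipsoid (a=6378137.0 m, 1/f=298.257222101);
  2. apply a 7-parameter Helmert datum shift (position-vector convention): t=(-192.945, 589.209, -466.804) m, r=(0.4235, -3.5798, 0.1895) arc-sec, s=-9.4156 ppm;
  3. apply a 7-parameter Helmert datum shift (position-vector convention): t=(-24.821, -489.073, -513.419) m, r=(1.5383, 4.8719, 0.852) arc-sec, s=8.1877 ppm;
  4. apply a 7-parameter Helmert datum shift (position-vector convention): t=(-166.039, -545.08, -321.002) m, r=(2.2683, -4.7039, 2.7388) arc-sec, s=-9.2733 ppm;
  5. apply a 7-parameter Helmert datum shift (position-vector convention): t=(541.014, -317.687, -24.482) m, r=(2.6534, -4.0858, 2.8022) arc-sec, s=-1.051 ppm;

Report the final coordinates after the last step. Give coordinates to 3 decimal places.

X=485014.651 m, Y=3708277.744 m, Z=-5151393.711 m

start: φ=-54.193275°, λ=82.553021°, h=1121.488 m
→ ECEF (a=6378137.000, f=1/298.257222101): X=484794.1598, Y=3708895.8518, Z=-5150268.8935
→ Helmert 7p (PV): X=484682.6267, Y=3709461.1591, Z=-5150671.1759
→ Helmert 7p (PV): X=484524.7936, Y=3709042.8735, Z=-5151210.5502
→ Helmert 7p (PV): X=484422.4860, Y=3708526.4794, Z=-5151431.9459
→ Helmert 7p (PV): X=485014.6511, Y=3708277.7441, Z=-5151393.7114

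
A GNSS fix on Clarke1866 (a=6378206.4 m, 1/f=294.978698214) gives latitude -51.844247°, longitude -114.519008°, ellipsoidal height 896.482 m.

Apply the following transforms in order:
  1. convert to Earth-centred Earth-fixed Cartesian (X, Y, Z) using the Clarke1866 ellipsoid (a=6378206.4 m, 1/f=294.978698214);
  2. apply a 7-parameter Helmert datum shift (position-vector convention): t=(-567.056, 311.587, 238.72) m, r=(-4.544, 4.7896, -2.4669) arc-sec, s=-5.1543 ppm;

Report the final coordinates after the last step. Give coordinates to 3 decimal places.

start: φ=-51.844247°, λ=-114.519008°, h=896.482 m
→ ECEF (a=6378206.400, f=1/294.978698214): X=-1638936.0199, Y=-3593157.4588, Z=-4992616.4449
→ Helmert 7p (PV): X=-1639653.5329, Y=-3592917.7367, Z=-4992234.7779

X=-1639653.533 m, Y=-3592917.737 m, Z=-4992234.778 m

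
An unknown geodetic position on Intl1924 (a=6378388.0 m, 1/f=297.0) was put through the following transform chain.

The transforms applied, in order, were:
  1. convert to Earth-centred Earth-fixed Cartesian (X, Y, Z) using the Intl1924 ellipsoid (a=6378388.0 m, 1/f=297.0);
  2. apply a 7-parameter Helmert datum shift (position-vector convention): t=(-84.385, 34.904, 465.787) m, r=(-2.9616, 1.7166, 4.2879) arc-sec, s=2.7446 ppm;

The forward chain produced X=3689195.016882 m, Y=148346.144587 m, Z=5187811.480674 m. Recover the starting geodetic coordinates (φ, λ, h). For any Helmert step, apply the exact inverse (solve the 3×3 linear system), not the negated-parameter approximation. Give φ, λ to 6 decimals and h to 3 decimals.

start: X=3689195.0169, Y=148346.1446, Z=5187811.4807 m
→ Helmert⁻¹: X=3689229.1854, Y=148159.6592, Z=5187364.2868
→ geod (Bowring, a=6378388.000): φ=54.74022700°, λ=2.29976600°, h=3080.9590 m

φ=54.740227°, λ=2.299766°, h=3080.959 m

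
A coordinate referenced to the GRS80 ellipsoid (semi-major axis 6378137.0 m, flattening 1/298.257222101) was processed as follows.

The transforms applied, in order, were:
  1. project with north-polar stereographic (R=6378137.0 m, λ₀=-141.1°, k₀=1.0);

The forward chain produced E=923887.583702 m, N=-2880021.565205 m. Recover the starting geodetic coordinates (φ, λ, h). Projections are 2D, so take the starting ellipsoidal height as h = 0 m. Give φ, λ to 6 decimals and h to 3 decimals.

φ=63.322371°, λ=-123.314180°, h=0.000 m

start: E=923887.5837, N=-2880021.5652 m
→ stereo⁻¹: φ=63.32237100°, λ=-123.31418000°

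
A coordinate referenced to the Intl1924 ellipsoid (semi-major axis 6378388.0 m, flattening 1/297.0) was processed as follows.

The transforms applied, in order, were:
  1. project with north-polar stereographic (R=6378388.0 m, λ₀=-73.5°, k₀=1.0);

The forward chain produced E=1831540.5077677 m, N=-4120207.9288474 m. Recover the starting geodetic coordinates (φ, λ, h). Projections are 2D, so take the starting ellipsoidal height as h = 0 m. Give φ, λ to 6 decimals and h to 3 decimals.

φ=51.067530°, λ=-49.533598°, h=0.000 m

start: E=1831540.5078, N=-4120207.9288 m
→ stereo⁻¹: φ=51.06753000°, λ=-49.53359800°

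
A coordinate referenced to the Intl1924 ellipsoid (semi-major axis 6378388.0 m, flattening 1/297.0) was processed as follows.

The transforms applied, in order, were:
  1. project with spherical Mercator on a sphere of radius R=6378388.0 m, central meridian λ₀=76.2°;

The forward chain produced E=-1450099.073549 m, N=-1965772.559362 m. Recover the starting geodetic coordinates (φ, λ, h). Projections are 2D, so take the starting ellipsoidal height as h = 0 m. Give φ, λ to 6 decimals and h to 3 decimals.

φ=-17.385064°, λ=63.174051°, h=0.000 m

start: E=-1450099.0735, N=-1965772.5594 m
→ merc⁻¹: φ=-17.38506400°, λ=63.17405100°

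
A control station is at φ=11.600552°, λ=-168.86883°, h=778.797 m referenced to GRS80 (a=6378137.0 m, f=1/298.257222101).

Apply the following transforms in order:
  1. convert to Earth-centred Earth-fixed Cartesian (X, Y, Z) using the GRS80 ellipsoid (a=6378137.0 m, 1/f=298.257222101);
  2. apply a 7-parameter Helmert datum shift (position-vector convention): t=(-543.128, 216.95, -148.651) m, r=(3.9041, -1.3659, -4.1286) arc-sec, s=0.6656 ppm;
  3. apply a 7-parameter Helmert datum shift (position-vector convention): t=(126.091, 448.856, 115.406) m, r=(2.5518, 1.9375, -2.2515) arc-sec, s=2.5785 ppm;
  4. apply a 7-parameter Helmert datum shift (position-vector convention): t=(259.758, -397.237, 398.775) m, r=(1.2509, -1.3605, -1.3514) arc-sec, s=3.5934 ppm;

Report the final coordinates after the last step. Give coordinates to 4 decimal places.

X=-6132144.5535 m, Y=-1206052.0929 m, Z=1274611.5522 m

start: φ=11.600552°, λ=-168.868830°, h=778.797 m
→ ECEF (a=6378137.000, f=1/298.257222101): X=-6131895.2541, Y=-1206494.6603, Z=1274305.8304
→ Helmert 7p (PV): X=-6132475.0513, Y=-1206179.8967, Z=1274094.5856
→ Helmert 7p (PV): X=-6132365.9711, Y=-1205682.9736, Z=1274255.9587
→ Helmert 7p (PV): X=-6132144.5535, Y=-1206052.0929, Z=1274611.5522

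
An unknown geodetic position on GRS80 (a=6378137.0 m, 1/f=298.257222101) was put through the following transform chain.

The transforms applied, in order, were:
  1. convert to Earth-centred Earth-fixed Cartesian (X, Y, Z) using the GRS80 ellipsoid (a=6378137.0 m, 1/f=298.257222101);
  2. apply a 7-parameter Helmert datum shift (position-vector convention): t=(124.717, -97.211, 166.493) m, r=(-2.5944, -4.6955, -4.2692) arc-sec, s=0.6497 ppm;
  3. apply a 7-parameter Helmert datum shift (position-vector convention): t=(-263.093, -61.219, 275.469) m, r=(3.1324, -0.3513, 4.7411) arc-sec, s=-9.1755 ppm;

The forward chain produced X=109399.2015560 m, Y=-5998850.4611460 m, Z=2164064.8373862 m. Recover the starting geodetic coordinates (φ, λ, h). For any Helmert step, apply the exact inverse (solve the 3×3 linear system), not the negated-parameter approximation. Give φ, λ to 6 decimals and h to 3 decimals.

start: X=109399.2016, Y=-5998850.4611, Z=2164064.8374 m
→ Helmert⁻¹: X=109529.1005, Y=-5998813.9405, Z=2163900.1357
→ Helmert⁻¹: X=109577.7266, Y=-5998737.7786, Z=2163654.2903
→ geod (Bowring, a=6378137.000): φ=19.95364700°, λ=-88.95350600°, h=2286.2620 m

φ=19.953647°, λ=-88.953506°, h=2286.262 m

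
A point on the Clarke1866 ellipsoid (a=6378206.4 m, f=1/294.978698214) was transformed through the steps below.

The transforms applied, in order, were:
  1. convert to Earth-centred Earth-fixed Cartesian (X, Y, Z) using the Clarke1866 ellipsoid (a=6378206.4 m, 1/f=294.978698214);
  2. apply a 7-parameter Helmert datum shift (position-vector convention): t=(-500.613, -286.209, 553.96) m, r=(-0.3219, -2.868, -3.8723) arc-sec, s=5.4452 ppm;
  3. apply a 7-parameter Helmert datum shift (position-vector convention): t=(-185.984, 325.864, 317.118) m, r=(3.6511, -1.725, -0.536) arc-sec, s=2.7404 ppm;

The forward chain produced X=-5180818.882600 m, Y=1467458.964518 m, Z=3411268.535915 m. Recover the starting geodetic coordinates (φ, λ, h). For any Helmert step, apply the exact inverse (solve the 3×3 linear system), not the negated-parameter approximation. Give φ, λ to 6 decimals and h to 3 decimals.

start: X=-5180818.8826, Y=1467458.9645, Z=3411268.5359 m
→ Helmert⁻¹: X=-5180593.9883, Y=1467175.9952, Z=3410959.4255
→ Helmert⁻¹: X=-5180045.2954, Y=1467351.6439, Z=3410461.2110
→ geod (Bowring, a=6378206.400): φ=32.52874800°, λ=164.18416300°, h=1173.3150 m

φ=32.528748°, λ=164.184163°, h=1173.315 m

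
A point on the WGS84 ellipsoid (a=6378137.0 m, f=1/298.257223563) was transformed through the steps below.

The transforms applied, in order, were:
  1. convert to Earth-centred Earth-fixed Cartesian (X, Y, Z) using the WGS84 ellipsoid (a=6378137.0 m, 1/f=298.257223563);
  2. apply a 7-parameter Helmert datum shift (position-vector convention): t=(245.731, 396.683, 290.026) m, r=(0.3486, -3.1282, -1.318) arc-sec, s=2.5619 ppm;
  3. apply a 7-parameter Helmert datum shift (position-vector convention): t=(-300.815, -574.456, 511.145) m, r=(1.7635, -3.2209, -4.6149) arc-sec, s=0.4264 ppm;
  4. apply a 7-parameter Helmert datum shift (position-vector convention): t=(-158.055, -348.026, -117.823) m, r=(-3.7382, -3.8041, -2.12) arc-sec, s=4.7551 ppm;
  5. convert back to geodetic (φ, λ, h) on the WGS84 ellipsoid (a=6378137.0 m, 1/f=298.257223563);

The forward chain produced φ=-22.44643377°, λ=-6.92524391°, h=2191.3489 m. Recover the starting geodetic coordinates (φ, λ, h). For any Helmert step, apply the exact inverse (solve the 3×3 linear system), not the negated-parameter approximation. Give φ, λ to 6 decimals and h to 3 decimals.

start: φ=-22.446434°, λ=-6.925244°, h=2191.349 m
→ ECEF (a=6378137.000, f=1/298.257223563): X=5856770.3935, Y=-711365.4527, Z=-2421012.3970
→ Helmert⁻¹: X=5856863.2550, Y=-710909.9721, Z=-2421003.9634
→ Helmert⁻¹: X=5857139.6487, Y=-710224.8714, Z=-2421599.4651
→ Helmert⁻¹: X=5856846.7220, Y=-710586.4028, Z=-2421970.9101
→ geod (Bowring, a=6378137.000): φ=-22.45449300°, λ=-6.91764400°, h=2540.6530 m

φ=-22.454493°, λ=-6.917644°, h=2540.653 m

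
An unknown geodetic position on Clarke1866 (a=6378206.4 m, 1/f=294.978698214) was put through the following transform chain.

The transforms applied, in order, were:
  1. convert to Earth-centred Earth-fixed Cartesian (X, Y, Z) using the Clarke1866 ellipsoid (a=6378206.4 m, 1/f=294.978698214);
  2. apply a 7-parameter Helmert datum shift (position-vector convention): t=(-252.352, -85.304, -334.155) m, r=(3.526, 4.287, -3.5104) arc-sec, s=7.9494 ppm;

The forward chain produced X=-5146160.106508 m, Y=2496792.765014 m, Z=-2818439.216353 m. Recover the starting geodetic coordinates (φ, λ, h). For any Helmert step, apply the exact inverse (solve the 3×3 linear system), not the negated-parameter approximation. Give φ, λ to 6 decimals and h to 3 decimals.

φ=-26.385655°, λ=154.117738°, h=2228.019 m

start: X=-5146160.1065, Y=2496792.7650, Z=-2818439.2164 m
→ Helmert⁻¹: X=-5145850.7654, Y=2496722.4674, Z=-2818232.2908
→ geod (Bowring, a=6378206.400): φ=-26.38565500°, λ=154.11773800°, h=2228.0190 m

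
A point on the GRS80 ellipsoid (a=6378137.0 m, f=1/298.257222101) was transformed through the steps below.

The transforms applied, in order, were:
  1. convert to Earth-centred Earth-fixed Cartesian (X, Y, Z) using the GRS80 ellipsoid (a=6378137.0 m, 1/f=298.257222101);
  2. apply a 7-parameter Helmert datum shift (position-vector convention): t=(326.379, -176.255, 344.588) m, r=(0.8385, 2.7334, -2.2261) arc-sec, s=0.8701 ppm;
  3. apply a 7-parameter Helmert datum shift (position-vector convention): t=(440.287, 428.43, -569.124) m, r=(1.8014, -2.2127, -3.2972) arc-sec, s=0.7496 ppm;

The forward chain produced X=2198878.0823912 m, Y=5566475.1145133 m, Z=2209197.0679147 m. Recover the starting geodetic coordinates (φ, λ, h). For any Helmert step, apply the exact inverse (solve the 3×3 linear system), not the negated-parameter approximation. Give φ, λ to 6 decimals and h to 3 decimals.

start: X=2198878.0824, Y=5566475.1145, Z=2209197.0679 m
→ Helmert⁻¹: X=2198370.8763, Y=5566096.9520, Z=2209692.3414
→ Helmert⁻¹: X=2197953.2327, Y=5566301.0664, Z=2209352.3302
→ geod (Bowring, a=6378137.000): φ=20.38825200°, λ=68.45253100°, h=3776.5990 m

φ=20.388252°, λ=68.452531°, h=3776.599 m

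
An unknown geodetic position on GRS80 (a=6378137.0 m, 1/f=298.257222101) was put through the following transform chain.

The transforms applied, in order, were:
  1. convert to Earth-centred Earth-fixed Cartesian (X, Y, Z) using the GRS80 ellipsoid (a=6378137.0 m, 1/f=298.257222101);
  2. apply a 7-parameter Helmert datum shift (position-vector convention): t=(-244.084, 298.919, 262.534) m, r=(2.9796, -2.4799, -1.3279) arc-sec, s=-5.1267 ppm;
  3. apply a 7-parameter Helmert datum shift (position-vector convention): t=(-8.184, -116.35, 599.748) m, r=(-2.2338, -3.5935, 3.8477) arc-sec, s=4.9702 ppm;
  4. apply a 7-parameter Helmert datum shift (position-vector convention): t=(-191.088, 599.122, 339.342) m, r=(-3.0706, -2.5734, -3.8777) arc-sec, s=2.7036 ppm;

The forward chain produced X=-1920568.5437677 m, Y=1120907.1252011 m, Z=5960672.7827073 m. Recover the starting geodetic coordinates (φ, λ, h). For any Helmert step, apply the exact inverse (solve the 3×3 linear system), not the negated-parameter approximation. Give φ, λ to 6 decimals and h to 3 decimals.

start: X=-1920568.5438, Y=1120907.1252, Z=5960672.7827 m
→ Helmert⁻¹: X=-1920318.9602, Y=1120180.1431, Z=5960357.9604
→ Helmert⁻¹: X=-1920176.5045, Y=1120262.2014, Z=5959774.1765
→ Helmert⁻¹: X=-1919877.8231, Y=1120042.7529, Z=5959549.0982
→ geod (Bowring, a=6378137.000): φ=69.67187700°, λ=149.74102400°, h=1202.1680 m

φ=69.671877°, λ=149.741024°, h=1202.168 m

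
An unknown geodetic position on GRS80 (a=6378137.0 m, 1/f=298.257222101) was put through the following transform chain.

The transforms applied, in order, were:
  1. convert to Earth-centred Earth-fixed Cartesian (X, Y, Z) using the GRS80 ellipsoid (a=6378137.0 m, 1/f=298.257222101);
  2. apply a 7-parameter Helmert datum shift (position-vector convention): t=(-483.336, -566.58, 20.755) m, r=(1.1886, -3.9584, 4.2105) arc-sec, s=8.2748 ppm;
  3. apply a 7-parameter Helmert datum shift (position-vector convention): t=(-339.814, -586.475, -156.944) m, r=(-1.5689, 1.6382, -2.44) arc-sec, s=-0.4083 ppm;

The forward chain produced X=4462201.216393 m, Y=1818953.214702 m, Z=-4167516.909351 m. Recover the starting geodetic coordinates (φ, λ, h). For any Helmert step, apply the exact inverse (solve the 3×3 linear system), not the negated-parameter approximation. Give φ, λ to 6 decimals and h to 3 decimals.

start: X=4462201.2164, Y=1818953.2147, Z=-4167516.9094 m
→ Helmert⁻¹: X=4462554.4250, Y=1819624.9198, Z=-4167312.3838
→ Helmert⁻¹: X=4462958.0077, Y=1820061.3209, Z=-4167394.7914
→ geod (Bowring, a=6378137.000): φ=-41.03835400°, λ=22.18637300°, h=2677.4760 m

φ=-41.038354°, λ=22.186373°, h=2677.476 m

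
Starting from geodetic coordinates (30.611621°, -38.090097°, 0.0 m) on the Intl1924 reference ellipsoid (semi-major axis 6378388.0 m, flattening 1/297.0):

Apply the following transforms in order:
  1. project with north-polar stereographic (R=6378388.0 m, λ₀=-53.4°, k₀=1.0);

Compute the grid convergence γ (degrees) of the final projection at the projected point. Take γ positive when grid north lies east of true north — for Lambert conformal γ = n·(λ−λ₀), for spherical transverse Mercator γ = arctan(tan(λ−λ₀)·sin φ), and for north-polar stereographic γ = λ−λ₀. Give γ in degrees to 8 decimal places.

15.30990300

start: φ=30.611621°, λ=-38.090097°, h=0.000 m
→ into stereo (λ₀=-53.4°): φ=30.61162100°, λ−λ₀=15.30990300°
convergence γ = 15.30990300°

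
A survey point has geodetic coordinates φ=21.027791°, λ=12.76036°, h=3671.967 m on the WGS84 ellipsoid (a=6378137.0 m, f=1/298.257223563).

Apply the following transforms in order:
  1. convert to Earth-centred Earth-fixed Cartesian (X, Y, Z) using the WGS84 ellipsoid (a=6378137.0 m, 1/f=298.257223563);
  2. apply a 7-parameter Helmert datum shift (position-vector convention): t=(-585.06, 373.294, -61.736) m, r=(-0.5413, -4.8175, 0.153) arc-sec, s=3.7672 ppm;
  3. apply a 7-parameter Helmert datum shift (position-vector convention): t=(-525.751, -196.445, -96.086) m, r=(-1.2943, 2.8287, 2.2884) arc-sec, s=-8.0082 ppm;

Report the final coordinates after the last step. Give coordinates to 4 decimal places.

start: φ=21.027791°, λ=12.760360°, h=3671.967 m
→ ECEF (a=6378137.000, f=1/298.257223563): X=5812206.6296, Y=1316272.8834, Z=2275584.9023
→ Helmert 7p (PV): X=5811589.3404, Y=1316661.4192, Z=2275664.0344
→ Helmert 7p (PV): X=5811033.6495, Y=1316533.1857, Z=2275461.7635

X=5811033.6495 m, Y=1316533.1857 m, Z=2275461.7635 m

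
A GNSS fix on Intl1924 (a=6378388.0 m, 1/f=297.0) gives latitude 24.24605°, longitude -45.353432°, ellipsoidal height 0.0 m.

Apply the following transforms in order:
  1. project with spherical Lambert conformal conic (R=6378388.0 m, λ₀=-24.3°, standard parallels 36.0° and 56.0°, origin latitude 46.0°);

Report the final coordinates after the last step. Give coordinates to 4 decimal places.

E=-2225593.5513 m, N=-2144108.4079 m

start: φ=24.246050°, λ=-45.353432°, h=0.000 m
→ lcc (R=6378388.0, λ₀=-24.3°): E=-2225593.5513, N=-2144108.4079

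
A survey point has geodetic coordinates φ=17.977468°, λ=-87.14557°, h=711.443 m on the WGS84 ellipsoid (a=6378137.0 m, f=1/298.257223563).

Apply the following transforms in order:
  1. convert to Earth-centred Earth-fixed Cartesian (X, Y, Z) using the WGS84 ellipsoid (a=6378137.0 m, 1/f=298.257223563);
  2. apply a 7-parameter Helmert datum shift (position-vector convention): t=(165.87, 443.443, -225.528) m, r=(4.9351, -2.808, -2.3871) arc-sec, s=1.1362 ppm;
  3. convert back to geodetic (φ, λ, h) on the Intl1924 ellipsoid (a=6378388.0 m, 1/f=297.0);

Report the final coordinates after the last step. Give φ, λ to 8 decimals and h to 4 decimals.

φ=17.97588740°, λ=-87.14473376°, h=-6.9430 m

start: φ=17.977468°, λ=-87.145570°, h=711.443 m
→ ECEF (a=6378137.000, f=1/298.257223563): X=302245.3798, Y=-6061825.0549, Z=1956232.1143
→ Helmert 7p (PV): X=302314.8084, Y=-6061438.8022, Z=1955867.8880
→ geod (Bowring, a=6378388.000): φ=17.97588740°, λ=-87.14473376°, h=-6.9430 m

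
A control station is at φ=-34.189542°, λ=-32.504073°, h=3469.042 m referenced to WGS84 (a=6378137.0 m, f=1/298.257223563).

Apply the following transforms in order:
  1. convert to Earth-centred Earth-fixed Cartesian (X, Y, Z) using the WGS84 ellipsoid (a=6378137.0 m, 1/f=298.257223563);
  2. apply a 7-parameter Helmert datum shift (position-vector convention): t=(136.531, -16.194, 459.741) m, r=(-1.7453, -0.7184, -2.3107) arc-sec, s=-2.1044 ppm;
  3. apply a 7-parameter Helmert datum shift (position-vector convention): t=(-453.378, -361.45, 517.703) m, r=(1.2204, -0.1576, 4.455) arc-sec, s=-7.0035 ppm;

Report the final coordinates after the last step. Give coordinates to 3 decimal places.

start: φ=-34.189542°, λ=-32.504073°, h=3469.042 m
→ ECEF (a=6378137.000, f=1/298.257223563): X=4456567.1213, Y=-2839591.7816, Z=-3565806.7813
→ Helmert 7p (PV): X=4456674.8825, Y=-2839682.0968, Z=-3565299.9876
→ Helmert 7p (PV): X=4456254.3486, Y=-2839906.3080, Z=-3564770.7112

X=4456254.349 m, Y=-2839906.308 m, Z=-3564770.711 m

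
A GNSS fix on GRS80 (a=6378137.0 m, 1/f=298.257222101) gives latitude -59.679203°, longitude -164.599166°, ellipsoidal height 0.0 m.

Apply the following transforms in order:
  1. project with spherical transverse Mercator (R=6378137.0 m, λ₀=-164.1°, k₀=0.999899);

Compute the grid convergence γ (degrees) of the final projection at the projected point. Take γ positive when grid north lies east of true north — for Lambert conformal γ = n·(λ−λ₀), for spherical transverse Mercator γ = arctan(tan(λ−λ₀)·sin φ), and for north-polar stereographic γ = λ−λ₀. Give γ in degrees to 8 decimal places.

start: φ=-59.679203°, λ=-164.599166°, h=0.000 m
→ into tm (λ₀=-164.1°): φ=-59.67920300°, λ−λ₀=-0.49916600°
convergence γ = 0.43088904°

0.43088904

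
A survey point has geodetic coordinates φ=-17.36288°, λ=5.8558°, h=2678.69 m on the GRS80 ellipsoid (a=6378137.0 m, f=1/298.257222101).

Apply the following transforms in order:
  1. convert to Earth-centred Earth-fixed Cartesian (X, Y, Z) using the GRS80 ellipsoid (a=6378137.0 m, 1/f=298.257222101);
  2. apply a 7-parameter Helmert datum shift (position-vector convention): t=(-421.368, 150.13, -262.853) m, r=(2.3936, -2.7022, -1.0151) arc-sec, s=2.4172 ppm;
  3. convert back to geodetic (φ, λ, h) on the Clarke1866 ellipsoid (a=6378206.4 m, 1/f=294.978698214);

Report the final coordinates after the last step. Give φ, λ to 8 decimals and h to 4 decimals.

start: φ=-17.362880°, λ=5.855800°, h=2678.690 m
→ ECEF (a=6378137.000, f=1/298.257222101): X=6060093.4696, Y=621525.2199, Z=-1892000.9112
→ Helmert 7p (PV): X=6059714.5953, Y=621668.9842, Z=-1892181.7338
→ geod (Bowring, a=6378206.400): φ=-17.36663611°, λ=5.85750875°, h=2338.6660 m

φ=-17.36663611°, λ=5.85750875°, h=2338.6660 m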